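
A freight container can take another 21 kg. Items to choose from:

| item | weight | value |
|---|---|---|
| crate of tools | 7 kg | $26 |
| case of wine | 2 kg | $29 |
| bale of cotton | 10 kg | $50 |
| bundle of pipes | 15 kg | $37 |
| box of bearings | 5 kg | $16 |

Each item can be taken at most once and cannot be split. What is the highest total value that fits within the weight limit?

$105

This is a 0/1 knapsack; check combinations near the capacity.
- crate of tools+case of wine+bale of cotton: weight 7+2+10=19, value 26+29+50=105
- case of wine+bale of cotton+box of bearings: weight 2+10+5=17, value 29+50+16=95
- case of wine+bale of cotton: weight 2+10=12, value 29+50=79
Best: $105.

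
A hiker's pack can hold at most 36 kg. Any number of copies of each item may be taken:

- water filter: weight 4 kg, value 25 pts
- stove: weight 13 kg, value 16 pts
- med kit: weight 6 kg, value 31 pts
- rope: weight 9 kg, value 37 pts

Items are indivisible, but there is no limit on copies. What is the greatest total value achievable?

225 pts

Best value-per-unit is water filter at 25/4, and filling with it alone uses weight 9×4=36. No mix of the others beats 9×25 = 225.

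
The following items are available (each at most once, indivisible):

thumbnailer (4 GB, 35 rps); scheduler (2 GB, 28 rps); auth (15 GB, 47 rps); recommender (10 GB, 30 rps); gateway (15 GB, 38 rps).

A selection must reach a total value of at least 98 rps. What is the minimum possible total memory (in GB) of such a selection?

21

Subsets with value ≥ 98, sorted by total memory:
- thumbnailer+scheduler+auth: memory 21, value 110
- thumbnailer+scheduler+gateway: memory 21, value 101
- scheduler+auth+recommender: memory 27, value 105
- thumbnailer+auth+recommender: memory 29, value 112
Minimum memory: 21 GB.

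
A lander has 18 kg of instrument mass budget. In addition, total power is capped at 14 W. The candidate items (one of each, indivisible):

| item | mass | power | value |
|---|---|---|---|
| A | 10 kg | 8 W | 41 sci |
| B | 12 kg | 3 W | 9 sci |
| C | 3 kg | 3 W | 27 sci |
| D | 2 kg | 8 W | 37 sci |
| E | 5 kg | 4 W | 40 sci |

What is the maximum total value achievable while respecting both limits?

Feasible sets respecting both limits:
- A+E: mass 15, power 12, value 81
- D+E: mass 7, power 12, value 77
- B+C+D: mass 17, power 14, value 73
Best: 81 sci.

81 sci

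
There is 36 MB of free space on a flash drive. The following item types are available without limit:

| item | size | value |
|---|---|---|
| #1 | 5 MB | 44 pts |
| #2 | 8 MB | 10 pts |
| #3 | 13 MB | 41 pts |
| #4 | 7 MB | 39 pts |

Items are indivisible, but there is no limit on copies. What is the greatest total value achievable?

308 pts

Best value-per-unit is #1 at 44/5, and filling with it alone uses size 7×5=35. No mix of the others beats 7×44 = 308.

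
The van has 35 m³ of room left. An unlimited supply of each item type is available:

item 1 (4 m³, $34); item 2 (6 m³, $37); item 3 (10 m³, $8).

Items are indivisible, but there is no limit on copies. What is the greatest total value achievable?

Best value-per-unit is item 1 at 34/4; filling with it alone gives 8×34 = 272.
Optimal mix: 7×item 1 + 1×item 2 → volume 34, value 275.

$275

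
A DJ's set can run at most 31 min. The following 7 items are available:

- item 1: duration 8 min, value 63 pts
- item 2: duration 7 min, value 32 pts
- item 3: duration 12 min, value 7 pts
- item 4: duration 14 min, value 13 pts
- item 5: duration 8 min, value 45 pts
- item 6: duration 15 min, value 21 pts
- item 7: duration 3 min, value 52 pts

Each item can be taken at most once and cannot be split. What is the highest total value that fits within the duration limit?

Check high-value combinations within 31 min:
- item 1+item 2+item 5+item 7: duration 8+7+8+3=26, value 63+32+45+52=192
- item 1+item 3+item 5+item 7: duration 8+12+8+3=31, value 63+7+45+52=167
- item 1+item 5+item 7: duration 8+8+3=19, value 63+45+52=160
- item 1+item 2+item 3+item 7: duration 8+7+12+3=30, value 63+32+7+52=154
- item 1+item 2+item 7: duration 8+7+3=18, value 63+32+52=147
Best: 192 pts.

192 pts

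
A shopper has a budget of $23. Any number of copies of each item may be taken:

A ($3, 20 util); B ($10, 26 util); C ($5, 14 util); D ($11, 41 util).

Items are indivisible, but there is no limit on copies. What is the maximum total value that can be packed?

140 util

Best value-per-unit is A at 20/3, and filling with it alone uses cost 7×3=21. No mix of the others beats 7×20 = 140.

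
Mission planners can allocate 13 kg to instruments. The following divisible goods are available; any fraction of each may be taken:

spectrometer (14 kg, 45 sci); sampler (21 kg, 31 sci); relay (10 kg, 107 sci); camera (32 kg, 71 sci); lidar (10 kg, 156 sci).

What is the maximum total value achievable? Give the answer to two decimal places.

188.10

Take in order of value per unit:
- lidar (156/10 per unit): all 10 → value 156, running total 156.00
- relay (107/10 per unit): 3 of 10 → value 3×107/10 = 32.1000, running total 188.10
Total 188.10.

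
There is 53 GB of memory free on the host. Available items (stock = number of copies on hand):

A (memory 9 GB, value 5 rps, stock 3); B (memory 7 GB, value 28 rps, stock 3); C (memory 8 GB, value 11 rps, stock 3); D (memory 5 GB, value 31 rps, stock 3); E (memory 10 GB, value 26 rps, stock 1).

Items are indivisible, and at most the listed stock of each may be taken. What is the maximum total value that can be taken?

203 rps

Top feasible selections:
- 3×B + 3×D + 1×E: memory 46, value 203
- 3×B + 2×C + 3×D: memory 52, value 199
Best: 203 rps.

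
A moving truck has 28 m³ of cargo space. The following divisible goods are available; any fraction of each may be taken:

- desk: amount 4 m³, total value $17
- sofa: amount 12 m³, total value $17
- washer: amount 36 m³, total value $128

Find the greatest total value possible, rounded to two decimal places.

102.33

Take in order of value per unit:
- desk (17/4 per unit): all 4 → value 17, running total 17.00
- washer (128/36 per unit): 24 of 36 → value 24×128/36 = 85.3333, running total 102.33
Total 102.33.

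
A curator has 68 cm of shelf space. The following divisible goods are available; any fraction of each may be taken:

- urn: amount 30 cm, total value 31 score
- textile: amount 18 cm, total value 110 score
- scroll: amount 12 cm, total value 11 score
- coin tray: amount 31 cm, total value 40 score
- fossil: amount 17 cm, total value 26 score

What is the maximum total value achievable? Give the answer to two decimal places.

178.07

Take in order of value per unit:
- textile (110/18 per unit): all 18 → value 110, running total 110.00
- fossil (26/17 per unit): all 17 → value 26, running total 136.00
- coin tray (40/31 per unit): all 31 → value 40, running total 176.00
- urn (31/30 per unit): 2 of 30 → value 2×31/30 = 2.0667, running total 178.07
Total 178.07.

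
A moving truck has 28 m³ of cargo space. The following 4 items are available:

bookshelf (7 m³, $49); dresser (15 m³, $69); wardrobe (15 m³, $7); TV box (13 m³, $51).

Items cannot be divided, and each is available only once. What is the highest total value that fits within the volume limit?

$120

Check high-value combinations within 28 m³:
- dresser+TV box: volume 15+13=28, value 69+51=120
- bookshelf+dresser: volume 7+15=22, value 49+69=118
- bookshelf+TV box: volume 7+13=20, value 49+51=100
Best: $120.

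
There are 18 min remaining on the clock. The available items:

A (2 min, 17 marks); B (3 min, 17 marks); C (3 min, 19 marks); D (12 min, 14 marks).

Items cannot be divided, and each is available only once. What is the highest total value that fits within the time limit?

Check high-value combinations within 18 min:
- A+B+C: time 2+3+3=8, value 17+17+19=53
- A+C+D: time 2+3+12=17, value 17+19+14=50
- B+C+D: time 3+3+12=18, value 17+19+14=50
- A+B+D: time 2+3+12=17, value 17+17+14=48
Best: 53 marks.

53 marks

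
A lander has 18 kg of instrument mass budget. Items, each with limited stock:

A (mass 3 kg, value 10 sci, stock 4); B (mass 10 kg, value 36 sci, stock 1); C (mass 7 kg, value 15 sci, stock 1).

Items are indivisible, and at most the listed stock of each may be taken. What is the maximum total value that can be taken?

Best selections within mass 18 and stock limits:
- 2×A + 1×B: mass 16, value 56
- 1×B + 1×C: mass 17, value 51
- 1×A + 1×B: mass 13, value 46
- 3×A + 1×C: mass 16, value 45
Best: 56 sci.

56 sci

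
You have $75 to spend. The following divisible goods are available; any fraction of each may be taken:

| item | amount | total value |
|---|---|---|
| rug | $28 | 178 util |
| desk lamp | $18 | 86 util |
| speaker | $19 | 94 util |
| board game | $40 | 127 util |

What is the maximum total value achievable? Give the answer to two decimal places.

Take in order of value per unit:
- rug (178/28 per unit): all 28 → value 178, running total 178.00
- speaker (94/19 per unit): all 19 → value 94, running total 272.00
- desk lamp (86/18 per unit): all 18 → value 86, running total 358.00
- board game (127/40 per unit): 10 of 40 → value 10×127/40 = 31.7500, running total 389.75
Total 389.75.

389.75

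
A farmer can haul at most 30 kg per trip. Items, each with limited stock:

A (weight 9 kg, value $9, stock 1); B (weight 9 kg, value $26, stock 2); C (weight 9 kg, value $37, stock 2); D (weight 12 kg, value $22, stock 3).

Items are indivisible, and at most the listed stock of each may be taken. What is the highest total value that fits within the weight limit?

Best selections within weight 30 and stock limits:
- 1×B + 2×C: weight 27, value 100
- 2×C + 1×D: weight 30, value 96
- 2×B + 1×C: weight 27, value 89
- 1×B + 1×C + 1×D: weight 30, value 85
Best: $100.

$100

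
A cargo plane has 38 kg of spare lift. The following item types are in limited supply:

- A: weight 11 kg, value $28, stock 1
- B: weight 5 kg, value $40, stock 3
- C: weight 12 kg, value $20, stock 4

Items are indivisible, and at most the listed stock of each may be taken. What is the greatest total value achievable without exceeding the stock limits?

$168

Top feasible selections:
- 1×A + 3×B + 1×C: weight 38, value 168
- 1×A + 3×B: weight 26, value 148
- 3×B + 1×C: weight 27, value 140
- 1×A + 2×B + 1×C: weight 33, value 128
Best: $168.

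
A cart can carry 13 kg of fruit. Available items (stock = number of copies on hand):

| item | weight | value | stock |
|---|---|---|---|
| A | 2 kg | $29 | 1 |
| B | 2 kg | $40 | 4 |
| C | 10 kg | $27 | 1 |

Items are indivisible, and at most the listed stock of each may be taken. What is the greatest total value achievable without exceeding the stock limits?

Top feasible selections:
- 1×A + 4×B: weight 10, value 189
- 4×B: weight 8, value 160
- 1×A + 3×B: weight 8, value 149
- 3×B: weight 6, value 120
Best: $189.

$189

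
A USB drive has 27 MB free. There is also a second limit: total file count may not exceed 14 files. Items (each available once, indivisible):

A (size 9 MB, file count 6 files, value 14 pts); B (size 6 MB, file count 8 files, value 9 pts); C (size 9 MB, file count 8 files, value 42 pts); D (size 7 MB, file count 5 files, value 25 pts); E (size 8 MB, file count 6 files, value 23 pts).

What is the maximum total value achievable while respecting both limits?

67 pts

Feasible sets respecting both limits:
- C+D: size 16, file count 13, value 67
- C+E: size 17, file count 14, value 65
- A+C: size 18, file count 14, value 56
Best: 67 pts.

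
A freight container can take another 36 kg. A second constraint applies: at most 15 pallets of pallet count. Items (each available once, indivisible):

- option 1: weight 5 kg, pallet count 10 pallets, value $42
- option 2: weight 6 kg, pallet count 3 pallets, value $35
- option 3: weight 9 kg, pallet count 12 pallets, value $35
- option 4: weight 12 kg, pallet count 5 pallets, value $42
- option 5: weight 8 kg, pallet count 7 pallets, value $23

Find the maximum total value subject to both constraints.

$100

Feasible sets respecting both limits:
- option 2+option 4+option 5: weight 26, pallet count 15, value 100
- option 1+option 4: weight 17, pallet count 15, value 84
- option 1+option 2: weight 11, pallet count 13, value 77
Best: $100.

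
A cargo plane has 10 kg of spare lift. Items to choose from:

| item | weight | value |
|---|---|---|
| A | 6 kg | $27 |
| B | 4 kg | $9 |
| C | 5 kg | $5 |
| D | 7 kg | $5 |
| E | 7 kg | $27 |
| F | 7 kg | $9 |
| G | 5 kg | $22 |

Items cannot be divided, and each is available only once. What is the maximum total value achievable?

$36

Check high-value combinations within 10 kg:
- A+B: weight 6+4=10, value 27+9=36
- B+G: weight 4+5=9, value 9+22=31
- A: weight 6, value 27
- E: weight 7, value 27
- C+G: weight 5+5=10, value 5+22=27
Best: $36.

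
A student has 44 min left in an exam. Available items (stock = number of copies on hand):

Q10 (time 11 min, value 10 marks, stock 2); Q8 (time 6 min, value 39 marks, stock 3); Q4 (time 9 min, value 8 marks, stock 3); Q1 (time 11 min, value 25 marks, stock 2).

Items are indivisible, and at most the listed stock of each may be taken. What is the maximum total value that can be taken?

Top feasible selections:
- 3×Q8 + 2×Q1: time 40, value 167
- 1×Q10 + 3×Q8 + 1×Q1: time 40, value 152
- 3×Q8 + 1×Q4 + 1×Q1: time 38, value 150
Best: 167 marks.

167 marks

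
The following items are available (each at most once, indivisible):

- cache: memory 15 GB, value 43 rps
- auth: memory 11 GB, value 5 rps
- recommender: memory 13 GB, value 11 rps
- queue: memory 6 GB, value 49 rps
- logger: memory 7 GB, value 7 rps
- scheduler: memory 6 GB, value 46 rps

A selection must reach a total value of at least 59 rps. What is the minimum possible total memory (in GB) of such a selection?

12

Subsets with value ≥ 59, sorted by total memory:
- queue+scheduler: memory 12, value 95
- queue+logger+scheduler: memory 19, value 102
Minimum memory: 12 GB.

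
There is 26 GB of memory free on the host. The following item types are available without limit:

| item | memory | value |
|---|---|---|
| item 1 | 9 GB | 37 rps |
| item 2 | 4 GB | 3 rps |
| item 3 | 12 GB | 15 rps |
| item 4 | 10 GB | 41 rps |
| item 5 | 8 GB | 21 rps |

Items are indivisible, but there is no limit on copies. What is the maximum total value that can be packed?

Best value-per-unit is item 1 at 37/9; filling with it alone gives 2×37 = 74.
Optimal mix: 2×item 1 + 1×item 5 → memory 26, value 95.

95 rps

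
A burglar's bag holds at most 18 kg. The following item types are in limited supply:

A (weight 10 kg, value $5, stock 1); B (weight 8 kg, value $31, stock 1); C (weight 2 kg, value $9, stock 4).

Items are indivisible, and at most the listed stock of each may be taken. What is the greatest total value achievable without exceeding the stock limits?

$67

Top feasible selections:
- 1×B + 4×C: weight 16, value 67
- 1×B + 3×C: weight 14, value 58
Best: $67.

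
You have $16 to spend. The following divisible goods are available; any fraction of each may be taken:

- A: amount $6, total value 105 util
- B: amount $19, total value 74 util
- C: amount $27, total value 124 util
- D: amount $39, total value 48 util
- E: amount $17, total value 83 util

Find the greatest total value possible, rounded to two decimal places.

153.82

Take in order of value per unit:
- A (105/6 per unit): all 6 → value 105, running total 105.00
- E (83/17 per unit): 10 of 17 → value 10×83/17 = 48.8235, running total 153.82
Total 153.82.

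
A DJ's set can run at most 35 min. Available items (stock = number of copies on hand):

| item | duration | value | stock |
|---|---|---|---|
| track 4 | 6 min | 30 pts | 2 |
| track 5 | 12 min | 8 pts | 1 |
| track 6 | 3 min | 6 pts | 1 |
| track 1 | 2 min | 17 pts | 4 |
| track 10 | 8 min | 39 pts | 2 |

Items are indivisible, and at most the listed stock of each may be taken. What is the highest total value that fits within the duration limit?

189 pts

Best selections within duration 35 and stock limits:
- 2×track 4 + 3×track 1 + 2×track 10: duration 34, value 189
- 1×track 4 + 1×track 6 + 4×track 1 + 2×track 10: duration 33, value 182
- 2×track 4 + 1×track 6 + 2×track 1 + 2×track 10: duration 35, value 178
- 1×track 4 + 4×track 1 + 2×track 10: duration 30, value 176
Best: 189 pts.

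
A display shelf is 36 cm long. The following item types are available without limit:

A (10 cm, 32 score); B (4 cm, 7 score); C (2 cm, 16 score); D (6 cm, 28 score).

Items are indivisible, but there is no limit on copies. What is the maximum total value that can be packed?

288 score

Best value-per-unit is C at 16/2, and filling with it alone uses length 18×2=36. No mix of the others beats 18×16 = 288.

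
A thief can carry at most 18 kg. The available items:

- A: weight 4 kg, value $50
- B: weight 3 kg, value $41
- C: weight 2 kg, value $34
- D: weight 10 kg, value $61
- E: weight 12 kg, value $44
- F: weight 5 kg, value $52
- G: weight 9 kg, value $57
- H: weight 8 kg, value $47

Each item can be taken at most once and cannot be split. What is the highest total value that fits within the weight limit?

Check high-value combinations within 18 kg:
- A+B+C+G: weight 4+3+2+9=18, value 50+41+34+57=182
- A+B+C+F: weight 4+3+2+5=14, value 50+41+34+52=177
- B+C+F+H: weight 3+2+5+8=18, value 41+34+52+47=174
- A+B+C+H: weight 4+3+2+8=17, value 50+41+34+47=172
- A+F+G: weight 4+5+9=18, value 50+52+57=159
Best: $182.

$182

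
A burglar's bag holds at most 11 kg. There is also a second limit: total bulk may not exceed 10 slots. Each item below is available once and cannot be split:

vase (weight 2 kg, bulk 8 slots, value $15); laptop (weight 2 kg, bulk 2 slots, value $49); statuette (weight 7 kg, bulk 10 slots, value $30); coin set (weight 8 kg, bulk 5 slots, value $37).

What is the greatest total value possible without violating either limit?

$86

Feasible sets respecting both limits:
- laptop+coin set: weight 10, bulk 7, value 86
- vase+laptop: weight 4, bulk 10, value 64
- laptop: weight 2, bulk 2, value 49
Best: $86.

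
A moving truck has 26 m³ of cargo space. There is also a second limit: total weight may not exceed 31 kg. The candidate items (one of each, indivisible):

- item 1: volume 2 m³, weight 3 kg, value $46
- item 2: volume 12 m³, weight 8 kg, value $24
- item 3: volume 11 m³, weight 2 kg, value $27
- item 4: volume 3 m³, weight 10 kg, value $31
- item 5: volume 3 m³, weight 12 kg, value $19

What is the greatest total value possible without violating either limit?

$123

Feasible sets respecting both limits:
- item 1+item 3+item 4+item 5: volume 19, weight 27, value 123
- item 1+item 3+item 4: volume 16, weight 15, value 104
- item 1+item 2+item 4: volume 17, weight 21, value 101
Best: $123.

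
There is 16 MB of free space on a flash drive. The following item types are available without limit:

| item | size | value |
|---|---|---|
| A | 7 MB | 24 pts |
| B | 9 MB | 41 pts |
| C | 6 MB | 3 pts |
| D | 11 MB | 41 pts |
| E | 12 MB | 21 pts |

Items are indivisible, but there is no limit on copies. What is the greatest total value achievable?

65 pts

Best value-per-unit is B at 41/9; filling with it alone gives 1×41 = 41.
Optimal mix: 1×A + 1×B → size 16, value 65.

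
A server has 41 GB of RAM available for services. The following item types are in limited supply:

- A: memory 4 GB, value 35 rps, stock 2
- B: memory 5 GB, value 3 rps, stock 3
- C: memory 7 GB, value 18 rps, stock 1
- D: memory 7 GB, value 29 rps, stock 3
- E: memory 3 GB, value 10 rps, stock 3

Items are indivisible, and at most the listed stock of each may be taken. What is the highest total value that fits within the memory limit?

Top feasible selections:
- 2×A + 3×D + 3×E: memory 38, value 187
- 2×A + 1×C + 3×D + 1×E: memory 39, value 185
Best: 187 rps.

187 rps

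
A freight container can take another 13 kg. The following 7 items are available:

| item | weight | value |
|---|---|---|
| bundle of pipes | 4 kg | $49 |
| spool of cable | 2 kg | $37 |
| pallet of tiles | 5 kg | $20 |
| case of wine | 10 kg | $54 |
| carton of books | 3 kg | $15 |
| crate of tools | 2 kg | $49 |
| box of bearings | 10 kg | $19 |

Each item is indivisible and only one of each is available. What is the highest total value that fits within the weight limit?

Check high-value combinations within 13 kg:
- bundle of pipes+spool of cable+pallet of tiles+crate of tools: weight 4+2+5+2=13, value 49+37+20+49=155
- bundle of pipes+spool of cable+carton of books+crate of tools: weight 4+2+3+2=11, value 49+37+15+49=150
- bundle of pipes+spool of cable+crate of tools: weight 4+2+2=8, value 49+37+49=135
Best: $155.

$155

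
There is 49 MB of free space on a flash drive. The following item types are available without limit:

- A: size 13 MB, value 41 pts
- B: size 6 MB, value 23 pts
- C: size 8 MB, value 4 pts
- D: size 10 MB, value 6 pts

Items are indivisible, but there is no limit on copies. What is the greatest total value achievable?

184 pts

Best value-per-unit is B at 23/6, and filling with it alone uses size 8×6=48. No mix of the others beats 8×23 = 184.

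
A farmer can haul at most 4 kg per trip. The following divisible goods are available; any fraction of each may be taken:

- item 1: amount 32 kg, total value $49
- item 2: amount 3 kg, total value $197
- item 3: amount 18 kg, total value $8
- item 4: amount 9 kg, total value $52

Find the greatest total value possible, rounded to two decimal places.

202.78

Take in order of value per unit:
- item 2 (197/3 per unit): all 3 → value 197, running total 197.00
- item 4 (52/9 per unit): 1 of 9 → value 1×52/9 = 5.7778, running total 202.78
Total 202.78.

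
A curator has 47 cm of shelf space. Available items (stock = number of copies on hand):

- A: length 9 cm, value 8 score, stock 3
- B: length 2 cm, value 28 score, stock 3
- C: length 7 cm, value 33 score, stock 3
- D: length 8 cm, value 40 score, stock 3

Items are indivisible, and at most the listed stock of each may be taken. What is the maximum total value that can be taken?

270 score

Top feasible selections:
- 3×B + 2×C + 3×D: length 44, value 270
- 3×B + 3×C + 2×D: length 43, value 263
Best: 270 score.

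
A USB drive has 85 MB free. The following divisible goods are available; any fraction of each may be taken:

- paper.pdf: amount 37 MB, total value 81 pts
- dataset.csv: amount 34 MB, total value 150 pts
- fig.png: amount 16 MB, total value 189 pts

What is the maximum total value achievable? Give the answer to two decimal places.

Take in order of value per unit:
- fig.png (189/16 per unit): all 16 → value 189, running total 189.00
- dataset.csv (150/34 per unit): all 34 → value 150, running total 339.00
- paper.pdf (81/37 per unit): 35 of 37 → value 35×81/37 = 76.6216, running total 415.62
Total 415.62.

415.62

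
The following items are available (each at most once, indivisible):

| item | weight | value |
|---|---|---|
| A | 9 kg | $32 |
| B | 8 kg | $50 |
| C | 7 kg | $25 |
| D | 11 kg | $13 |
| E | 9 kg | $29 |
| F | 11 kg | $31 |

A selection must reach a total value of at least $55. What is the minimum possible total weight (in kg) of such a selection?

15

Subsets with value ≥ 55, sorted by total weight:
- B+C: weight 15, value 75
- A+C: weight 16, value 57
- A+B: weight 17, value 82
- B+E: weight 17, value 79
Minimum weight: 15 kg.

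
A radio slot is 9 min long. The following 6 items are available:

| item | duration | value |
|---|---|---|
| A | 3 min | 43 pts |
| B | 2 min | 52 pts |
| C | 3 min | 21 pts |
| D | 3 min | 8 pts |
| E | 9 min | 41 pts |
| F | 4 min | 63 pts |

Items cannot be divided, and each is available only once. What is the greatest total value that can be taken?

Check high-value combinations within 9 min:
- A+B+F: duration 3+2+4=9, value 43+52+63=158
- B+C+F: duration 2+3+4=9, value 52+21+63=136
- B+D+F: duration 2+3+4=9, value 52+8+63=123
- A+B+C: duration 3+2+3=8, value 43+52+21=116
Best: 158 pts.

158 pts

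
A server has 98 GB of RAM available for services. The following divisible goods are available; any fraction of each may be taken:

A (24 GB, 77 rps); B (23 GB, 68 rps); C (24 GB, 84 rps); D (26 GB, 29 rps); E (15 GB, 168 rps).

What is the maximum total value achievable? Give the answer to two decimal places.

410.38

Take in order of value per unit:
- E (168/15 per unit): all 15 → value 168, running total 168.00
- C (84/24 per unit): all 24 → value 84, running total 252.00
- A (77/24 per unit): all 24 → value 77, running total 329.00
- B (68/23 per unit): all 23 → value 68, running total 397.00
- D (29/26 per unit): 12 of 26 → value 12×29/26 = 13.3846, running total 410.38
Total 410.38.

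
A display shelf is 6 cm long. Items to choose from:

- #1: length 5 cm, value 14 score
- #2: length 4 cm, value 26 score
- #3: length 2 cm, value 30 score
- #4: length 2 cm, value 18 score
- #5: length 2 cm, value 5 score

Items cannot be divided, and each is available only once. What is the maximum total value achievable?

56 score

Check high-value combinations within 6 cm:
- #2+#3: length 4+2=6, value 26+30=56
- #3+#4+#5: length 2+2+2=6, value 30+18+5=53
- #3+#4: length 2+2=4, value 30+18=48
Best: 56 score.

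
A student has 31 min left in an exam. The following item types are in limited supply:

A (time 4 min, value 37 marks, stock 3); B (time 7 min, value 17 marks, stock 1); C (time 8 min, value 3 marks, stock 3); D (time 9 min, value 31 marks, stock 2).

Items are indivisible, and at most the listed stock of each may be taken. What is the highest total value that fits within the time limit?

173 marks

Best selections within time 31 and stock limits:
- 3×A + 2×D: time 30, value 173
- 3×A + 1×B + 1×D: time 28, value 159
- 3×A + 1×C + 1×D: time 29, value 145
- 3×A + 1×D: time 21, value 142
Best: 173 marks.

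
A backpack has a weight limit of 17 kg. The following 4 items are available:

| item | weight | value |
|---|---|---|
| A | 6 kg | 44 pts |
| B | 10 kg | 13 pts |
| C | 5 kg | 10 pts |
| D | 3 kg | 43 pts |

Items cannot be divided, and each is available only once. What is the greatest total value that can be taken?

Check high-value combinations within 17 kg:
- A+C+D: weight 6+5+3=14, value 44+10+43=97
- A+D: weight 6+3=9, value 44+43=87
- A+B: weight 6+10=16, value 44+13=57
- B+D: weight 10+3=13, value 13+43=56
Best: 97 pts.

97 pts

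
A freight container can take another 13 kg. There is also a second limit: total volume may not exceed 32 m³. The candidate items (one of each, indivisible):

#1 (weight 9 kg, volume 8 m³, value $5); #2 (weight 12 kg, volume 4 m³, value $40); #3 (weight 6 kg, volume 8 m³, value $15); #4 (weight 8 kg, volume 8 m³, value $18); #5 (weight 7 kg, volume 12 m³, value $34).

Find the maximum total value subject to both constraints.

$49

Feasible sets respecting both limits:
- #3+#5: weight 13, volume 20, value 49
- #2: weight 12, volume 4, value 40
- #5: weight 7, volume 12, value 34
Best: $49.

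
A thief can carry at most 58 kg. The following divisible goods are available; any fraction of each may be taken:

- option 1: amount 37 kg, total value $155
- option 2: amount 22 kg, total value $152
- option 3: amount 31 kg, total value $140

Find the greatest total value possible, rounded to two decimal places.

312.95

Take in order of value per unit:
- option 2 (152/22 per unit): all 22 → value 152, running total 152.00
- option 3 (140/31 per unit): all 31 → value 140, running total 292.00
- option 1 (155/37 per unit): 5 of 37 → value 5×155/37 = 20.9459, running total 312.95
Total 312.95.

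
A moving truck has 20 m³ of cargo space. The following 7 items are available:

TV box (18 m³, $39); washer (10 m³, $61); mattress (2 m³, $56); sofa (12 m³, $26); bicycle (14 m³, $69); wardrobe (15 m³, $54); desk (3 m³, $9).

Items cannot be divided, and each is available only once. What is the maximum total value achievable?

$134

This is a 0/1 knapsack; check combinations near the capacity.
- mattress+bicycle+desk: volume 2+14+3=19, value 56+69+9=134
- washer+mattress+desk: volume 10+2+3=15, value 61+56+9=126
- mattress+bicycle: volume 2+14=16, value 56+69=125
Best: $134.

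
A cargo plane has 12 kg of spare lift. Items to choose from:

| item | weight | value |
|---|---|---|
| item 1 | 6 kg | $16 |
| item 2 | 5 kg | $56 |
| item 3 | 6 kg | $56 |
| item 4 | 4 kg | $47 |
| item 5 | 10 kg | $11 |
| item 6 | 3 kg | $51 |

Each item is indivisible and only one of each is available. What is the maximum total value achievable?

$154

This is a 0/1 knapsack; check combinations near the capacity.
- item 2+item 4+item 6: weight 5+4+3=12, value 56+47+51=154
- item 2+item 3: weight 5+6=11, value 56+56=112
- item 2+item 6: weight 5+3=8, value 56+51=107
- item 3+item 6: weight 6+3=9, value 56+51=107
- item 2+item 4: weight 5+4=9, value 56+47=103
Best: $154.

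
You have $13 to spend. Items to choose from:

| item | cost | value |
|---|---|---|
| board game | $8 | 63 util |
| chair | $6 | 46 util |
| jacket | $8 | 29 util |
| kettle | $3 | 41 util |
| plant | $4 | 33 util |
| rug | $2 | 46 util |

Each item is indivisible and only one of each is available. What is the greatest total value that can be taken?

Check high-value combinations within $13:
- board game+kettle+rug: cost 8+3+2=13, value 63+41+46=150
- chair+kettle+rug: cost 6+3+2=11, value 46+41+46=133
- chair+plant+rug: cost 6+4+2=12, value 46+33+46=125
- kettle+plant+rug: cost 3+4+2=9, value 41+33+46=120
Best: 150 util.

150 util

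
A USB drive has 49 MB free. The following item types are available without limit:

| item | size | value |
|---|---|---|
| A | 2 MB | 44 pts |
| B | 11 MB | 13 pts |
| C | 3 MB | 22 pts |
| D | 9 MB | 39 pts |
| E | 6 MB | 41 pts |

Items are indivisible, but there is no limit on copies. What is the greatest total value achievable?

Best value-per-unit is A at 44/2, and filling with it alone uses size 24×2=48. No mix of the others beats 24×44 = 1056.

1056 pts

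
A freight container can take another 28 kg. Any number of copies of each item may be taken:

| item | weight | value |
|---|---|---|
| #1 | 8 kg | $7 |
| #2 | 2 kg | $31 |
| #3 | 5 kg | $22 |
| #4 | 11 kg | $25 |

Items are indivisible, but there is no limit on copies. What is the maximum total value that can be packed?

Best value-per-unit is #2 at 31/2, and filling with it alone uses weight 14×2=28. No mix of the others beats 14×31 = 434.

$434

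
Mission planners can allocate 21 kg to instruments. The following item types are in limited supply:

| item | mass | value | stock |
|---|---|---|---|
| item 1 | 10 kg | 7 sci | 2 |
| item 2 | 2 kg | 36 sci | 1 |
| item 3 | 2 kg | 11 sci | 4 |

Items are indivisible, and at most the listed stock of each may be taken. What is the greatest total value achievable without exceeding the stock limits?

87 sci

Top feasible selections:
- 1×item 1 + 1×item 2 + 4×item 3: mass 20, value 87
- 1×item 2 + 4×item 3: mass 10, value 80
- 1×item 1 + 1×item 2 + 3×item 3: mass 18, value 76
- 1×item 2 + 3×item 3: mass 8, value 69
Best: 87 sci.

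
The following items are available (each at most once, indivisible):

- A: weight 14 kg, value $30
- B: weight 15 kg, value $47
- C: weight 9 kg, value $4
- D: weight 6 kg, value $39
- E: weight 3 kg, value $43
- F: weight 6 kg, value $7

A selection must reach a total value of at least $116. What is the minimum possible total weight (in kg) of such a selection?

24

Subsets with value ≥ 116, sorted by total weight:
- B+D+E: weight 24, value 129
- A+D+E+F: weight 29, value 119
- B+D+E+F: weight 30, value 136
- A+B+E: weight 32, value 120
Minimum weight: 24 kg.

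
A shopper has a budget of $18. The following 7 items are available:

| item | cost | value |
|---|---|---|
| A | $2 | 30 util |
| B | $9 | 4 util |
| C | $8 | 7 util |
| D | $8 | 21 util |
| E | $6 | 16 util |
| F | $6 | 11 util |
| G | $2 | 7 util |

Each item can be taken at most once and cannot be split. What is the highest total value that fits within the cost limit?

Check high-value combinations within $18:
- A+D+E+G: cost 2+8+6+2=18, value 30+21+16+7=74
- A+D+F+G: cost 2+8+6+2=18, value 30+21+11+7=69
- A+D+E: cost 2+8+6=16, value 30+21+16=67
Best: 74 util.

74 util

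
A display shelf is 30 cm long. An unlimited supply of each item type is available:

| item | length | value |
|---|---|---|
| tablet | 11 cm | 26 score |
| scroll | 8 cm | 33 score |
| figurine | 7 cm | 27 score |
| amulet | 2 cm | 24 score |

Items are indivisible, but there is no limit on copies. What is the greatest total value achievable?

Best value-per-unit is amulet at 24/2, and filling with it alone uses length 15×2=30. No mix of the others beats 15×24 = 360.

360 score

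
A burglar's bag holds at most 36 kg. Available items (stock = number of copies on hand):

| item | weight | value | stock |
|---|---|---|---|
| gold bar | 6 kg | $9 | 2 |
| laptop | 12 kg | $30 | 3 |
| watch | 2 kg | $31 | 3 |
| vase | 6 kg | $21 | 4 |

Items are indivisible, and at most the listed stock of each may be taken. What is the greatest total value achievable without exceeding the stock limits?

$186

Top feasible selections:
- 1×laptop + 3×watch + 3×vase: weight 36, value 186
- 1×gold bar + 3×watch + 4×vase: weight 36, value 186
- 3×watch + 4×vase: weight 30, value 177
- 2×laptop + 3×watch + 1×vase: weight 36, value 174
Best: $186.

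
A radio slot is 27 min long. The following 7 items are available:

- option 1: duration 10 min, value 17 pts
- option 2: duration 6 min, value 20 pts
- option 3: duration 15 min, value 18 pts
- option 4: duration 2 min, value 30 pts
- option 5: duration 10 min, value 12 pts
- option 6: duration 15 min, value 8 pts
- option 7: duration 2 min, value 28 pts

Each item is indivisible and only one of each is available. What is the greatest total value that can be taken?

Check high-value combinations within 27 min:
- option 2+option 3+option 4+option 7: duration 6+15+2+2=25, value 20+18+30+28=96
- option 1+option 2+option 4+option 7: duration 10+6+2+2=20, value 17+20+30+28=95
- option 2+option 4+option 5+option 7: duration 6+2+10+2=20, value 20+30+12+28=90
- option 1+option 4+option 5+option 7: duration 10+2+10+2=24, value 17+30+12+28=87
Best: 96 pts.

96 pts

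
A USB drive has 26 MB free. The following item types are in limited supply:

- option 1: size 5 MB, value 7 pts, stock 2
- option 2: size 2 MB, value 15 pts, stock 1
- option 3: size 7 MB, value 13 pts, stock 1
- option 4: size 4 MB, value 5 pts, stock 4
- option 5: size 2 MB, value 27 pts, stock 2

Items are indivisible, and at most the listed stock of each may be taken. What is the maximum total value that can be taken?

99 pts

Top feasible selections:
- 1×option 1 + 1×option 2 + 1×option 3 + 2×option 4 + 2×option 5: size 26, value 99
- 1×option 2 + 1×option 3 + 3×option 4 + 2×option 5: size 25, value 97
- 2×option 1 + 1×option 2 + 1×option 3 + 2×option 5: size 23, value 96
- 1×option 1 + 1×option 2 + 1×option 3 + 1×option 4 + 2×option 5: size 22, value 94
Best: 99 pts.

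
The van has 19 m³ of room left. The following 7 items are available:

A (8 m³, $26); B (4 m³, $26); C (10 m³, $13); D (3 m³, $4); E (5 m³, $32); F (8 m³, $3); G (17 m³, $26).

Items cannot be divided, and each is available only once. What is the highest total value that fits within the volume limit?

$84

Check high-value combinations within 19 m³:
- A+B+E: volume 8+4+5=17, value 26+26+32=84
- B+C+E: volume 4+10+5=19, value 26+13+32=71
- B+D+E: volume 4+3+5=12, value 26+4+32=62
Best: $84.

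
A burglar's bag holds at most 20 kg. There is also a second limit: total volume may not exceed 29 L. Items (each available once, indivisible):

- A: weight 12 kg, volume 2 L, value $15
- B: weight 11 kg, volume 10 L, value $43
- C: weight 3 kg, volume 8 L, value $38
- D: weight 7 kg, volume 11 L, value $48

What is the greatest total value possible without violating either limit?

$91

Feasible sets respecting both limits:
- B+D: weight 18, volume 21, value 91
- C+D: weight 10, volume 19, value 86
- B+C: weight 14, volume 18, value 81
- A+D: weight 19, volume 13, value 63
Best: $91.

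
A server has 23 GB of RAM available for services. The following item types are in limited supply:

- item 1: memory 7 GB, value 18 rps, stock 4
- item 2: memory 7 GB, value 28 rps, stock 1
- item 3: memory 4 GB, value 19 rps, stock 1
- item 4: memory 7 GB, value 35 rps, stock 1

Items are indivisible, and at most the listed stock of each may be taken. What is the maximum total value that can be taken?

Top feasible selections:
- 1×item 2 + 1×item 3 + 1×item 4: memory 18, value 82
- 1×item 1 + 1×item 2 + 1×item 4: memory 21, value 81
- 1×item 1 + 1×item 3 + 1×item 4: memory 18, value 72
- 2×item 1 + 1×item 4: memory 21, value 71
Best: 82 rps.

82 rps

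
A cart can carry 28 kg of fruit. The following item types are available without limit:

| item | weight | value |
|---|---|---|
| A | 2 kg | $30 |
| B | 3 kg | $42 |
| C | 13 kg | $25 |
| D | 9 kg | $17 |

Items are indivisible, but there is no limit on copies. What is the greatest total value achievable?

Best value-per-unit is A at 30/2, and filling with it alone uses weight 14×2=28. No mix of the others beats 14×30 = 420.

$420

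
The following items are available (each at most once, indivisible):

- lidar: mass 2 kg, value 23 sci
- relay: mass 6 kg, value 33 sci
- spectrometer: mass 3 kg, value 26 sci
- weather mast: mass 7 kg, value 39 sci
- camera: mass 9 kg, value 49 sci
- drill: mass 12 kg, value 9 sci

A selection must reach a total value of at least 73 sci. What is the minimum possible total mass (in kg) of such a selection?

11

Subsets with value ≥ 73, sorted by total mass:
- lidar+relay+spectrometer: mass 11, value 82
- lidar+spectrometer+weather mast: mass 12, value 88
Minimum mass: 11 kg.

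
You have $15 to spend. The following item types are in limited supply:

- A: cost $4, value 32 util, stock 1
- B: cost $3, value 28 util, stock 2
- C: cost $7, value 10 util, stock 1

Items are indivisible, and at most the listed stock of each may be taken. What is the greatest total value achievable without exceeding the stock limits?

Top feasible selections:
- 1×A + 2×B: cost 10, value 88
- 1×A + 1×B + 1×C: cost 14, value 70
- 2×B + 1×C: cost 13, value 66
- 1×A + 1×B: cost 7, value 60
Best: 88 util.

88 util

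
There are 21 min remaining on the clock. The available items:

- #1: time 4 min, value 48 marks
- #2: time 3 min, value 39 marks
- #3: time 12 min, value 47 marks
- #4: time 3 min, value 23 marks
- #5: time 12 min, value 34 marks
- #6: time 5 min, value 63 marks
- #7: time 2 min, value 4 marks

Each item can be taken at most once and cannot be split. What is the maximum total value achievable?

177 marks

Check high-value combinations within 21 min:
- #1+#2+#4+#6+#7: time 4+3+3+5+2=17, value 48+39+23+63+4=177
- #1+#2+#4+#6: time 4+3+3+5=15, value 48+39+23+63=173
- #1+#3+#6: time 4+12+5=21, value 48+47+63=158
Best: 177 marks.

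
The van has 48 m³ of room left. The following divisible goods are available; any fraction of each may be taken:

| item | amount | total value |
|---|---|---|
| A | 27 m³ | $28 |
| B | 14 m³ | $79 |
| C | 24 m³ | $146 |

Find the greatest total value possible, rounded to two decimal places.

235.37

Take in order of value per unit:
- C (146/24 per unit): all 24 → value 146, running total 146.00
- B (79/14 per unit): all 14 → value 79, running total 225.00
- A (28/27 per unit): 10 of 27 → value 10×28/27 = 10.3704, running total 235.37
Total 235.37.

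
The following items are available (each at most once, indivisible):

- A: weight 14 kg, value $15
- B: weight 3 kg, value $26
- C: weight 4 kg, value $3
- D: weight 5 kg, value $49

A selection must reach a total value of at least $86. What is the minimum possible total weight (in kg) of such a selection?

22

Subsets with value ≥ 86, sorted by total weight:
- A+B+D: weight 22, value 90
- A+B+C+D: weight 26, value 93
Minimum weight: 22 kg.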